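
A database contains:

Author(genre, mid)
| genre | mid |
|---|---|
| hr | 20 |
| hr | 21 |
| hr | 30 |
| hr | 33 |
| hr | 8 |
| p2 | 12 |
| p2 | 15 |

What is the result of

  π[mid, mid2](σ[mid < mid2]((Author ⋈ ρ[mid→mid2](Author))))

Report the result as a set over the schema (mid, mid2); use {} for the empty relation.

{(12, 15), (20, 21), (20, 30), (20, 33), (21, 30), (21, 33), (30, 33), (8, 20), (8, 21), (8, 30), (8, 33)}

ρ[mid→mid2]: schema becomes (genre, mid2); tuples unchanged.
Author ⋈ ρ[mid→mid2](Author) (natural join on genre): {(hr, 20, 20), (hr, 20, 21), (hr, 20, 30), (hr, 20, 33), (hr, 20, 8), (hr, 21, 20), (hr, 21, 21), (hr, 21, 30), (hr, 21, 33), (hr, 21, 8), (hr, 30, 20), (hr, 30, 21), (hr, 30, 30), (hr, 30, 33), (hr, 30, 8), (hr, 33, 20), (hr, 33, 21), (hr, 33, 30), (hr, 33, 33), (hr, 33, 8), (hr, 8, 20), (hr, 8, 21), (hr, 8, 30), (hr, 8, 33), (hr, 8, 8), (p2, 12, 12), (p2, 12, 15), (p2, 15, 12), (p2, 15, 15)}
σ[mid < mid2]: keep tuples satisfying mid < mid2 → {(hr, 20, 21), (hr, 20, 30), (hr, 20, 33), (hr, 21, 30), (hr, 21, 33), (hr, 30, 33), (hr, 8, 20), (hr, 8, 21), (hr, 8, 30), (hr, 8, 33), (p2, 12, 15)}
Projecting to mid, mid2: {(12, 15), (20, 21), (20, 30), (20, 33), (21, 30), (21, 33), (30, 33), (8, 20), (8, 21), (8, 30), (8, 33)}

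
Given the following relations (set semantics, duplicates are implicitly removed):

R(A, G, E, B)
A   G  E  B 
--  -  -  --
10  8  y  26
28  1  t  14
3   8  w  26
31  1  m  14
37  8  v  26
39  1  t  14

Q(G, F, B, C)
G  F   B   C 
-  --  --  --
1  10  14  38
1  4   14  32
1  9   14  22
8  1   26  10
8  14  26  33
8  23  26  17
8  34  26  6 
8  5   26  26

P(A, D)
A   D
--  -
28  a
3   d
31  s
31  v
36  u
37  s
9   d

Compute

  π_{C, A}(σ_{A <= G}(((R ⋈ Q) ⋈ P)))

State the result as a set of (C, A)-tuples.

{(10, 3), (17, 3), (26, 3), (33, 3), (6, 3)}

Joining R and Q on G, B yields {(10, 8, y, 26, 1, 10), (10, 8, y, 26, 14, 33), (10, 8, y, 26, 23, 17), (10, 8, y, 26, 34, 6), (10, 8, y, 26, 5, 26), (28, 1, t, 14, 10, 38), (28, 1, t, 14, 4, 32), (28, 1, t, 14, 9, 22), (3, 8, w, 26, 1, 10), (3, 8, w, 26, 14, 33), (3, 8, w, 26, 23, 17), (3, 8, w, 26, 34, 6), (3, 8, w, 26, 5, 26), (31, 1, m, 14, 10, 38), (31, 1, m, 14, 4, 32), (31, 1, m, 14, 9, 22), (37, 8, v, 26, 1, 10), (37, 8, v, 26, 14, 33), (37, 8, v, 26, 23, 17), (37, 8, v, 26, 34, 6), (37, 8, v, 26, 5, 26), (39, 1, t, 14, 10, 38), (39, 1, t, 14, 4, 32), (39, 1, t, 14, 9, 22)}.
Joining (R ⋈ Q) and P on A yields {(28, 1, t, 14, 10, 38, a), (28, 1, t, 14, 4, 32, a), (28, 1, t, 14, 9, 22, a), (3, 8, w, 26, 1, 10, d), (3, 8, w, 26, 14, 33, d), (3, 8, w, 26, 23, 17, d), (3, 8, w, 26, 34, 6, d), (3, 8, w, 26, 5, 26, d), (31, 1, m, 14, 10, 38, s), (31, 1, m, 14, 10, 38, v), (31, 1, m, 14, 4, 32, s), (31, 1, m, 14, 4, 32, v), (31, 1, m, 14, 9, 22, s), (31, 1, m, 14, 9, 22, v), (37, 8, v, 26, 1, 10, s), (37, 8, v, 26, 14, 33, s), (37, 8, v, 26, 23, 17, s), (37, 8, v, 26, 34, 6, s), (37, 8, v, 26, 5, 26, s)}.
σ[A <= G]: keep tuples satisfying A <= G → {(3, 8, w, 26, 1, 10, d), (3, 8, w, 26, 14, 33, d), (3, 8, w, 26, 23, 17, d), (3, 8, w, 26, 34, 6, d), (3, 8, w, 26, 5, 26, d)}
Keep only column(s) C, A: {(10, 3), (17, 3), (26, 3), (33, 3), (6, 3)}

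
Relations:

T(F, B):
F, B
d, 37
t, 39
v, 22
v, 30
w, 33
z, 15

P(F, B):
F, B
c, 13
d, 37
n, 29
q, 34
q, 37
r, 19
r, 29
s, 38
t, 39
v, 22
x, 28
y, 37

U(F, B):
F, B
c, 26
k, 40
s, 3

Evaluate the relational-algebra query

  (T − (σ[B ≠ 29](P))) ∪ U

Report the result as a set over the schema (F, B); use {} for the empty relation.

{(c, 26), (k, 40), (s, 3), (v, 30), (w, 33), (z, 15)}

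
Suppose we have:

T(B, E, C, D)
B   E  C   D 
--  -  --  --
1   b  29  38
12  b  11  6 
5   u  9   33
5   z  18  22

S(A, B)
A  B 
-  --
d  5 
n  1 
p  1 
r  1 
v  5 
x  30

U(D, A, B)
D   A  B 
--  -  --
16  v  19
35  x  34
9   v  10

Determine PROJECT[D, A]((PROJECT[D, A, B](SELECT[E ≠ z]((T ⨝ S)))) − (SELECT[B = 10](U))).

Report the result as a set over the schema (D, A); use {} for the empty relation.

{(33, d), (33, v), (38, n), (38, p), (38, r)}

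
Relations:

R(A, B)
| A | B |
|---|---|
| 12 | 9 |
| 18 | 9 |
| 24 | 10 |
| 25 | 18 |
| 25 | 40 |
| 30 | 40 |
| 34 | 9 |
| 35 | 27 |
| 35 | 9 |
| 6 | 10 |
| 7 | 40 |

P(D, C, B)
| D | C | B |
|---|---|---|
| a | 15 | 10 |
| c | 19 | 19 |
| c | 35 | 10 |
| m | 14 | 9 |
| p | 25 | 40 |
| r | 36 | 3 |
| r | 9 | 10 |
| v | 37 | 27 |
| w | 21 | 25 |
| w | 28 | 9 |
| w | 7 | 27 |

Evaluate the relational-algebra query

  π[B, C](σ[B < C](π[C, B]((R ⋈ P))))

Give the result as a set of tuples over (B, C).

Natural join on B: {(12, 9, m, 14), (12, 9, w, 28), (18, 9, m, 14), (18, 9, w, 28), (24, 10, a, 15), (24, 10, c, 35), (24, 10, r, 9), (25, 40, p, 25), (30, 40, p, 25), (34, 9, m, 14), (34, 9, w, 28), (35, 27, v, 37), (35, 27, w, 7), (35, 9, m, 14), (35, 9, w, 28), (6, 10, a, 15), (6, 10, c, 35), (6, 10, r, 9), (7, 40, p, 25)}
π[C, B]: project onto (C, B) (11 duplicate(s) eliminated) → {(14, 9), (15, 10), (25, 40), (28, 9), (35, 10), (37, 27), (7, 27), (9, 10)}
Selection B < C: {(14, 9), (15, 10), (28, 9), (35, 10), (37, 27)}
π[B, C]: project onto (B, C) → {(10, 15), (10, 35), (27, 37), (9, 14), (9, 28)}

{(10, 15), (10, 35), (27, 37), (9, 14), (9, 28)}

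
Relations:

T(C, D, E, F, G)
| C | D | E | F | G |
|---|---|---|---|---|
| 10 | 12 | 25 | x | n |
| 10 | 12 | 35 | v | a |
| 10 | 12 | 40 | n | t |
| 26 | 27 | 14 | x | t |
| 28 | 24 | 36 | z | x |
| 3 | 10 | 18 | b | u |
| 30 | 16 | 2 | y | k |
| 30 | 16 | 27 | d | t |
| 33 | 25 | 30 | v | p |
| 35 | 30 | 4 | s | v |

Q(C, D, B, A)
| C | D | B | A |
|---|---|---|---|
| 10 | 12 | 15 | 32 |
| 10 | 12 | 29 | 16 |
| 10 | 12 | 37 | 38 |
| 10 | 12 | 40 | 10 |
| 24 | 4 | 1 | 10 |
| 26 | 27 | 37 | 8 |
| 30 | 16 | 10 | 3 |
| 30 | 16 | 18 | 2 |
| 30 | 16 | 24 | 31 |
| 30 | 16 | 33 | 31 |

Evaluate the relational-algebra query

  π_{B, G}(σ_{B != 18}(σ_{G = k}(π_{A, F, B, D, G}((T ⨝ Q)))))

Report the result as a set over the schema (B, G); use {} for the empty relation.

Joining T and Q on C, D yields {(10, 12, 25, x, n, 15, 32), (10, 12, 25, x, n, 29, 16), (10, 12, 25, x, n, 37, 38), (10, 12, 25, x, n, 40, 10), (10, 12, 35, v, a, 15, 32), (10, 12, 35, v, a, 29, 16), (10, 12, 35, v, a, 37, 38), (10, 12, 35, v, a, 40, 10), (10, 12, 40, n, t, 15, 32), (10, 12, 40, n, t, 29, 16), (10, 12, 40, n, t, 37, 38), (10, 12, 40, n, t, 40, 10), (26, 27, 14, x, t, 37, 8), (30, 16, 2, y, k, 10, 3), (30, 16, 2, y, k, 18, 2), (30, 16, 2, y, k, 24, 31), (30, 16, 2, y, k, 33, 31), (30, 16, 27, d, t, 10, 3), (30, 16, 27, d, t, 18, 2), (30, 16, 27, d, t, 24, 31), (30, 16, 27, d, t, 33, 31)}.
π[A, F, B, D, G]: project onto (A, F, B, D, G) → {(10, n, 40, 12, t), (10, v, 40, 12, a), (10, x, 40, 12, n), (16, n, 29, 12, t), (16, v, 29, 12, a), (16, x, 29, 12, n), (2, d, 18, 16, t), (2, y, 18, 16, k), (3, d, 10, 16, t), (3, y, 10, 16, k), (31, d, 24, 16, t), (31, d, 33, 16, t), (31, y, 24, 16, k), (31, y, 33, 16, k), (32, n, 15, 12, t), (32, v, 15, 12, a), (32, x, 15, 12, n), (38, n, 37, 12, t), (38, v, 37, 12, a), (38, x, 37, 12, n), (8, x, 37, 27, t)}
Selection G = k: {(2, y, 18, 16, k), (3, y, 10, 16, k), (31, y, 24, 16, k), (31, y, 33, 16, k)}
Selection B != 18: {(3, y, 10, 16, k), (31, y, 24, 16, k), (31, y, 33, 16, k)}
π[B, G]: project onto (B, G) → {(10, k), (24, k), (33, k)}

{(10, k), (24, k), (33, k)}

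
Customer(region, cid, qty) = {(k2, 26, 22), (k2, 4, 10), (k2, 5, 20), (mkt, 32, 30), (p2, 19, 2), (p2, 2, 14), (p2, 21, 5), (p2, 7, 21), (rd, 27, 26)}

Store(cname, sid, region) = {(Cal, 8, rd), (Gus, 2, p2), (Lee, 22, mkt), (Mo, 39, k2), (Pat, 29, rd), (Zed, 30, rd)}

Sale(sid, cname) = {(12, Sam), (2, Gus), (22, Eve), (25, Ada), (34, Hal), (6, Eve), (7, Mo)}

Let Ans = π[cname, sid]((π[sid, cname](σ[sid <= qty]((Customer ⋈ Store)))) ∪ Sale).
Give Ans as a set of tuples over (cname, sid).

Natural join on region: {(k2, 26, 22, Mo, 39), (k2, 4, 10, Mo, 39), (k2, 5, 20, Mo, 39), (mkt, 32, 30, Lee, 22), (p2, 19, 2, Gus, 2), (p2, 2, 14, Gus, 2), (p2, 21, 5, Gus, 2), (p2, 7, 21, Gus, 2), (rd, 27, 26, Cal, 8), (rd, 27, 26, Pat, 29), (rd, 27, 26, Zed, 30)}
Apply σ_{sid <= qty}; surviving tuples: {(mkt, 32, 30, Lee, 22), (p2, 19, 2, Gus, 2), (p2, 2, 14, Gus, 2), (p2, 21, 5, Gus, 2), (p2, 7, 21, Gus, 2), (rd, 27, 26, Cal, 8)}
Projecting to sid, cname (3 duplicate(s) eliminated): {(2, Gus), (22, Lee), (8, Cal)}
Union: {(2, Gus), (22, Lee), (8, Cal)} with {(12, Sam), (2, Gus), (22, Eve), (25, Ada), (34, Hal), (6, Eve), (7, Mo)} → {(12, Sam), (2, Gus), (22, Eve), (22, Lee), (25, Ada), (34, Hal), (6, Eve), (7, Mo), (8, Cal)}
Projecting to cname, sid: {(Ada, 25), (Cal, 8), (Eve, 22), (Eve, 6), (Gus, 2), (Hal, 34), (Lee, 22), (Mo, 7), (Sam, 12)}

{(Ada, 25), (Cal, 8), (Eve, 22), (Eve, 6), (Gus, 2), (Hal, 34), (Lee, 22), (Mo, 7), (Sam, 12)}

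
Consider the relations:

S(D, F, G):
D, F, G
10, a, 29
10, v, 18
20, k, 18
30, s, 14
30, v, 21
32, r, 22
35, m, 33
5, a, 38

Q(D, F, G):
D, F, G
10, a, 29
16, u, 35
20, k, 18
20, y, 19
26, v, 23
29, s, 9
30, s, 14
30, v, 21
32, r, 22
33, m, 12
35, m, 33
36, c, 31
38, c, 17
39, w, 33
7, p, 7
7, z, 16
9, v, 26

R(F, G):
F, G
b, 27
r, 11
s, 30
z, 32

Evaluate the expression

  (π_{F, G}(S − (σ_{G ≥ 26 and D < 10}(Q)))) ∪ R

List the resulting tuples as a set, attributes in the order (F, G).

Selection G ≥ 26 and D < 10: {(9, v, 26)}
Taking the difference: {(10, a, 29), (10, v, 18), (20, k, 18), (30, s, 14), (30, v, 21), (32, r, 22), (35, m, 33), (5, a, 38)}
π[F, G]: project onto (F, G) → {(a, 29), (a, 38), (k, 18), (m, 33), (r, 22), (s, 14), (v, 18), (v, 21)}
Taking the union: {(a, 29), (a, 38), (b, 27), (k, 18), (m, 33), (r, 11), (r, 22), (s, 14), (s, 30), (v, 18), (v, 21), (z, 32)}

{(a, 29), (a, 38), (b, 27), (k, 18), (m, 33), (r, 11), (r, 22), (s, 14), (s, 30), (v, 18), (v, 21), (z, 32)}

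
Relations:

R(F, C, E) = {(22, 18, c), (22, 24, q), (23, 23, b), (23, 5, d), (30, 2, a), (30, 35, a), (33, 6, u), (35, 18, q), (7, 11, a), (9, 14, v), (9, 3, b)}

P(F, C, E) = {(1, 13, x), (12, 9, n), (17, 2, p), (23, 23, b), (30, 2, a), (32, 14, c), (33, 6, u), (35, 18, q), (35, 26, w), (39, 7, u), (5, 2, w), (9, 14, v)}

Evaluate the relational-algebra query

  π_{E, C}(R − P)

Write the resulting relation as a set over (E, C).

{(a, 11), (a, 35), (b, 3), (c, 18), (d, 5), (q, 24)}

Difference: {(22, 18, c), (22, 24, q), (23, 23, b), (23, 5, d), (30, 2, a), (30, 35, a), (33, 6, u), (35, 18, q), (7, 11, a), (9, 14, v), (9, 3, b)} with {(1, 13, x), (12, 9, n), (17, 2, p), (23, 23, b), (30, 2, a), (32, 14, c), (33, 6, u), (35, 18, q), (35, 26, w), (39, 7, u), (5, 2, w), (9, 14, v)} → {(22, 18, c), (22, 24, q), (23, 5, d), (30, 35, a), (7, 11, a), (9, 3, b)}
Keep only column(s) E, C: {(a, 11), (a, 35), (b, 3), (c, 18), (d, 5), (q, 24)}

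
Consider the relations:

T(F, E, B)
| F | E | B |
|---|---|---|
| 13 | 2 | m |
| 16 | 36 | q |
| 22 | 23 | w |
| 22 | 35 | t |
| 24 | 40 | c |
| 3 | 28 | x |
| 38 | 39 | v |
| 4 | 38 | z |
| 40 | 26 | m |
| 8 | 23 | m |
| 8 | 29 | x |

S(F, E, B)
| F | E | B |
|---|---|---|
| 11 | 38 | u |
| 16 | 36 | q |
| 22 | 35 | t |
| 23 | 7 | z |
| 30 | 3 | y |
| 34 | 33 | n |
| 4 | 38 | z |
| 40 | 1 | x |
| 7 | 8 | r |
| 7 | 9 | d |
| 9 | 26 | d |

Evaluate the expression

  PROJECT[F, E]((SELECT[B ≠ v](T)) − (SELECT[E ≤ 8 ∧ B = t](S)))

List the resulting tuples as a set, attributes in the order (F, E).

Selection B ≠ v: {(13, 2, m), (16, 36, q), (22, 23, w), (22, 35, t), (24, 40, c), (3, 28, x), (4, 38, z), (40, 26, m), (8, 23, m), (8, 29, x)}
Selection E ≤ 8 ∧ B = t: {}
Difference: {(13, 2, m), (16, 36, q), (22, 23, w), (22, 35, t), (24, 40, c), (3, 28, x), (4, 38, z), (40, 26, m), (8, 23, m), (8, 29, x)} with {} → {(13, 2, m), (16, 36, q), (22, 23, w), (22, 35, t), (24, 40, c), (3, 28, x), (4, 38, z), (40, 26, m), (8, 23, m), (8, 29, x)}
π_{F, E} gives {(13, 2), (16, 36), (22, 23), (22, 35), (24, 40), (3, 28), (4, 38), (40, 26), (8, 23), (8, 29)}.

{(13, 2), (16, 36), (22, 23), (22, 35), (24, 40), (3, 28), (4, 38), (40, 26), (8, 23), (8, 29)}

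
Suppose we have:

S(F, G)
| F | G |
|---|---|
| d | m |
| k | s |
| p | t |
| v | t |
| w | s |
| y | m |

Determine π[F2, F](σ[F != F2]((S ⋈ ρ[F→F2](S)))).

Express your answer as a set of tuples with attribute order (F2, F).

ρ[F→F2]: schema becomes (F2, G); tuples unchanged.
S ⋈ ρ[F→F2](S) (natural join on G): {(d, m, d), (d, m, y), (k, s, k), (k, s, w), (p, t, p), (p, t, v), (v, t, p), (v, t, v), (w, s, k), (w, s, w), (y, m, d), (y, m, y)}
Filtering on F != F2 leaves {(d, m, y), (k, s, w), (p, t, v), (v, t, p), (w, s, k), (y, m, d)}.
Projecting to F2, F: {(d, y), (k, w), (p, v), (v, p), (w, k), (y, d)}

{(d, y), (k, w), (p, v), (v, p), (w, k), (y, d)}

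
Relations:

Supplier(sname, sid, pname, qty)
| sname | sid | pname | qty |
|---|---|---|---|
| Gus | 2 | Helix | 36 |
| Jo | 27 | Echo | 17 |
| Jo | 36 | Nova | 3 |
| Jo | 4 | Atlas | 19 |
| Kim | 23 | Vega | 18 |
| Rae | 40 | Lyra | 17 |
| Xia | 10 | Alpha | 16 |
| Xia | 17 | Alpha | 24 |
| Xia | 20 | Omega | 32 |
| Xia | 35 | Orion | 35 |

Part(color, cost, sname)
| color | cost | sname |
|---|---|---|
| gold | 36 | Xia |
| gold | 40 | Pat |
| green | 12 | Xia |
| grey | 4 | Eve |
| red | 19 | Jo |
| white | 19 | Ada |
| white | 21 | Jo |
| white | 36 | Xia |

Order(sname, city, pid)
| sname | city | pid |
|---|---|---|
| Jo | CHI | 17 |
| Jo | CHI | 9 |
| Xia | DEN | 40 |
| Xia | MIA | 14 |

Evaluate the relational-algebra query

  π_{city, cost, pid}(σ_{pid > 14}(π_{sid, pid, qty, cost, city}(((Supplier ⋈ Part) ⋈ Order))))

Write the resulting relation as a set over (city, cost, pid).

{(CHI, 19, 17), (CHI, 21, 17), (DEN, 12, 40), (DEN, 36, 40)}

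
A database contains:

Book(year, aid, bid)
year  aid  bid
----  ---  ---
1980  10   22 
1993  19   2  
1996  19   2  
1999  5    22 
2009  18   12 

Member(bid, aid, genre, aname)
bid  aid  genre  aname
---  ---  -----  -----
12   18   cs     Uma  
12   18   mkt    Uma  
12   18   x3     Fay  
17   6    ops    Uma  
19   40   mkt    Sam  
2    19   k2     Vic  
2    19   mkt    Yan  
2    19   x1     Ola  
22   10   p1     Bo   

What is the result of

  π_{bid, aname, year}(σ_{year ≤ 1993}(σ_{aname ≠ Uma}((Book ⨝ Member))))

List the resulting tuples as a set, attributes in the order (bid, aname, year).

{(2, Ola, 1993), (2, Vic, 1993), (2, Yan, 1993), (22, Bo, 1980)}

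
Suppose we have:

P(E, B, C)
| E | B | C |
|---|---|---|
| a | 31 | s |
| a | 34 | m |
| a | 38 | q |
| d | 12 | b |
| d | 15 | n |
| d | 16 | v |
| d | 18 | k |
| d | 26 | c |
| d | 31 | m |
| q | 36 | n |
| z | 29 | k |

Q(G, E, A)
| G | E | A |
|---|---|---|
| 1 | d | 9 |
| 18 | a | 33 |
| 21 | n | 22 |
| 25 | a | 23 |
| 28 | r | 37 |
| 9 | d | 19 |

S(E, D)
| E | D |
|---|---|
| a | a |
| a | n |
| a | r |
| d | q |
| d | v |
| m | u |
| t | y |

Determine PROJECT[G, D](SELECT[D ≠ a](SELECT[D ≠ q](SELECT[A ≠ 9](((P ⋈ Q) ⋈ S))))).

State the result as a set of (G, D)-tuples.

P ⋈ Q (natural join on E): {(a, 31, s, 18, 33), (a, 31, s, 25, 23), (a, 34, m, 18, 33), (a, 34, m, 25, 23), (a, 38, q, 18, 33), (a, 38, q, 25, 23), (d, 12, b, 1, 9), (d, 12, b, 9, 19), (d, 15, n, 1, 9), (d, 15, n, 9, 19), (d, 16, v, 1, 9), (d, 16, v, 9, 19), (d, 18, k, 1, 9), (d, 18, k, 9, 19), (d, 26, c, 1, 9), (d, 26, c, 9, 19), (d, 31, m, 1, 9), (d, 31, m, 9, 19)}
(P ⋈ Q) ⋈ S (natural join on E): {(a, 31, s, 18, 33, a), (a, 31, s, 18, 33, n), (a, 31, s, 18, 33, r), (a, 31, s, 25, 23, a), (a, 31, s, 25, 23, n), (a, 31, s, 25, 23, r), (a, 34, m, 18, 33, a), (a, 34, m, 18, 33, n), (a, 34, m, 18, 33, r), (a, 34, m, 25, 23, a), (a, 34, m, 25, 23, n), (a, 34, m, 25, 23, r), (a, 38, q, 18, 33, a), (a, 38, q, 18, 33, n), (a, 38, q, 18, 33, r), (a, 38, q, 25, 23, a), (a, 38, q, 25, 23, n), (a, 38, q, 25, 23, r), (d, 12, b, 1, 9, q), (d, 12, b, 1, 9, v), (d, 12, b, 9, 19, q), (d, 12, b, 9, 19, v), (d, 15, n, 1, 9, q), (d, 15, n, 1, 9, v), (d, 15, n, 9, 19, q), (d, 15, n, 9, 19, v), (d, 16, v, 1, 9, q), (d, 16, v, 1, 9, v), (d, 16, v, 9, 19, q), (d, 16, v, 9, 19, v), (d, 18, k, 1, 9, q), (d, 18, k, 1, 9, v), (d, 18, k, 9, 19, q), (d, 18, k, 9, 19, v), (d, 26, c, 1, 9, q), (d, 26, c, 1, 9, v), (d, 26, c, 9, 19, q), (d, 26, c, 9, 19, v), (d, 31, m, 1, 9, q), (d, 31, m, 1, 9, v), (d, 31, m, 9, 19, q), (d, 31, m, 9, 19, v)}
Filtering on A ≠ 9 leaves {(a, 31, s, 18, 33, a), (a, 31, s, 18, 33, n), (a, 31, s, 18, 33, r), (a, 31, s, 25, 23, a), (a, 31, s, 25, 23, n), (a, 31, s, 25, 23, r), (a, 34, m, 18, 33, a), (a, 34, m, 18, 33, n), (a, 34, m, 18, 33, r), (a, 34, m, 25, 23, a), (a, 34, m, 25, 23, n), (a, 34, m, 25, 23, r), (a, 38, q, 18, 33, a), (a, 38, q, 18, 33, n), (a, 38, q, 18, 33, r), (a, 38, q, 25, 23, a), (a, 38, q, 25, 23, n), (a, 38, q, 25, 23, r), (d, 12, b, 9, 19, q), (d, 12, b, 9, 19, v), (d, 15, n, 9, 19, q), (d, 15, n, 9, 19, v), (d, 16, v, 9, 19, q), (d, 16, v, 9, 19, v), (d, 18, k, 9, 19, q), (d, 18, k, 9, 19, v), (d, 26, c, 9, 19, q), (d, 26, c, 9, 19, v), (d, 31, m, 9, 19, q), (d, 31, m, 9, 19, v)}.
Filtering on D ≠ q leaves {(a, 31, s, 18, 33, a), (a, 31, s, 18, 33, n), (a, 31, s, 18, 33, r), (a, 31, s, 25, 23, a), (a, 31, s, 25, 23, n), (a, 31, s, 25, 23, r), (a, 34, m, 18, 33, a), (a, 34, m, 18, 33, n), (a, 34, m, 18, 33, r), (a, 34, m, 25, 23, a), (a, 34, m, 25, 23, n), (a, 34, m, 25, 23, r), (a, 38, q, 18, 33, a), (a, 38, q, 18, 33, n), (a, 38, q, 18, 33, r), (a, 38, q, 25, 23, a), (a, 38, q, 25, 23, n), (a, 38, q, 25, 23, r), (d, 12, b, 9, 19, v), (d, 15, n, 9, 19, v), (d, 16, v, 9, 19, v), (d, 18, k, 9, 19, v), (d, 26, c, 9, 19, v), (d, 31, m, 9, 19, v)}.
Filtering on D ≠ a leaves {(a, 31, s, 18, 33, n), (a, 31, s, 18, 33, r), (a, 31, s, 25, 23, n), (a, 31, s, 25, 23, r), (a, 34, m, 18, 33, n), (a, 34, m, 18, 33, r), (a, 34, m, 25, 23, n), (a, 34, m, 25, 23, r), (a, 38, q, 18, 33, n), (a, 38, q, 18, 33, r), (a, 38, q, 25, 23, n), (a, 38, q, 25, 23, r), (d, 12, b, 9, 19, v), (d, 15, n, 9, 19, v), (d, 16, v, 9, 19, v), (d, 18, k, 9, 19, v), (d, 26, c, 9, 19, v), (d, 31, m, 9, 19, v)}.
π[G, D]: project onto (G, D) (13 duplicate(s) eliminated) → {(18, n), (18, r), (25, n), (25, r), (9, v)}

{(18, n), (18, r), (25, n), (25, r), (9, v)}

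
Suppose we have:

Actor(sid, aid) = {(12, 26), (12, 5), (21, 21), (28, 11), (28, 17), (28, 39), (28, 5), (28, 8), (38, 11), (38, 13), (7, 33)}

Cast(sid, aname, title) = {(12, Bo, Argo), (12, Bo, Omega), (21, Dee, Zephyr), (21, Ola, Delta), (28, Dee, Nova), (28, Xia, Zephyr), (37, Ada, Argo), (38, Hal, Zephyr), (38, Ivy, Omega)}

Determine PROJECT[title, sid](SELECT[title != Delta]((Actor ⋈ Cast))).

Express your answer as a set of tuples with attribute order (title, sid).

{(Argo, 12), (Nova, 28), (Omega, 12), (Omega, 38), (Zephyr, 21), (Zephyr, 28), (Zephyr, 38)}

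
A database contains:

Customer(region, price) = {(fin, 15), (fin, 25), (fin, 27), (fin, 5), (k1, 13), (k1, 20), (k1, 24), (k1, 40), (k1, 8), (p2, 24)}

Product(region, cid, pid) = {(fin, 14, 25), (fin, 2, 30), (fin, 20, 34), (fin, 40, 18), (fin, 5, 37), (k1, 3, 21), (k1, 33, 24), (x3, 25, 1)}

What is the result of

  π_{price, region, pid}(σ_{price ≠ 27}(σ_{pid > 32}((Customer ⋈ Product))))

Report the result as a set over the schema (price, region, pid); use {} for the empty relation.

{(15, fin, 34), (15, fin, 37), (25, fin, 34), (25, fin, 37), (5, fin, 34), (5, fin, 37)}

Joining Customer and Product on region yields {(fin, 15, 14, 25), (fin, 15, 2, 30), (fin, 15, 20, 34), (fin, 15, 40, 18), (fin, 15, 5, 37), (fin, 25, 14, 25), (fin, 25, 2, 30), (fin, 25, 20, 34), (fin, 25, 40, 18), (fin, 25, 5, 37), (fin, 27, 14, 25), (fin, 27, 2, 30), (fin, 27, 20, 34), (fin, 27, 40, 18), (fin, 27, 5, 37), (fin, 5, 14, 25), (fin, 5, 2, 30), (fin, 5, 20, 34), (fin, 5, 40, 18), (fin, 5, 5, 37), (k1, 13, 3, 21), (k1, 13, 33, 24), (k1, 20, 3, 21), (k1, 20, 33, 24), (k1, 24, 3, 21), (k1, 24, 33, 24), (k1, 40, 3, 21), (k1, 40, 33, 24), (k1, 8, 3, 21), (k1, 8, 33, 24)}.
Apply σ_{pid > 32}; surviving tuples: {(fin, 15, 20, 34), (fin, 15, 5, 37), (fin, 25, 20, 34), (fin, 25, 5, 37), (fin, 27, 20, 34), (fin, 27, 5, 37), (fin, 5, 20, 34), (fin, 5, 5, 37)}
Apply σ_{price ≠ 27}; surviving tuples: {(fin, 15, 20, 34), (fin, 15, 5, 37), (fin, 25, 20, 34), (fin, 25, 5, 37), (fin, 5, 20, 34), (fin, 5, 5, 37)}
π[price, region, pid]: project onto (price, region, pid) → {(15, fin, 34), (15, fin, 37), (25, fin, 34), (25, fin, 37), (5, fin, 34), (5, fin, 37)}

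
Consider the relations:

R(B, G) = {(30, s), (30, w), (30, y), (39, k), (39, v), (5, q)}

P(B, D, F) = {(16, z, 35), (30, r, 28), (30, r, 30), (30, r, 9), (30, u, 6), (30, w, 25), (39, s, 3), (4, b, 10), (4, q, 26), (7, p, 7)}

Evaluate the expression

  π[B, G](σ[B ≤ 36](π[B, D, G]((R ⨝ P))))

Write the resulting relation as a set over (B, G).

{(30, s), (30, w), (30, y)}

R ⋈ P (natural join on B): {(30, s, r, 28), (30, s, r, 30), (30, s, r, 9), (30, s, u, 6), (30, s, w, 25), (30, w, r, 28), (30, w, r, 30), (30, w, r, 9), (30, w, u, 6), (30, w, w, 25), (30, y, r, 28), (30, y, r, 30), (30, y, r, 9), (30, y, u, 6), (30, y, w, 25), (39, k, s, 3), (39, v, s, 3)}
π[B, D, G]: project onto (B, D, G) (6 duplicate(s) eliminated) → {(30, r, s), (30, r, w), (30, r, y), (30, u, s), (30, u, w), (30, u, y), (30, w, s), (30, w, w), (30, w, y), (39, s, k), (39, s, v)}
Apply σ_{B ≤ 36}; surviving tuples: {(30, r, s), (30, r, w), (30, r, y), (30, u, s), (30, u, w), (30, u, y), (30, w, s), (30, w, w), (30, w, y)}
π[B, G]: project onto (B, G) (6 duplicate(s) eliminated) → {(30, s), (30, w), (30, y)}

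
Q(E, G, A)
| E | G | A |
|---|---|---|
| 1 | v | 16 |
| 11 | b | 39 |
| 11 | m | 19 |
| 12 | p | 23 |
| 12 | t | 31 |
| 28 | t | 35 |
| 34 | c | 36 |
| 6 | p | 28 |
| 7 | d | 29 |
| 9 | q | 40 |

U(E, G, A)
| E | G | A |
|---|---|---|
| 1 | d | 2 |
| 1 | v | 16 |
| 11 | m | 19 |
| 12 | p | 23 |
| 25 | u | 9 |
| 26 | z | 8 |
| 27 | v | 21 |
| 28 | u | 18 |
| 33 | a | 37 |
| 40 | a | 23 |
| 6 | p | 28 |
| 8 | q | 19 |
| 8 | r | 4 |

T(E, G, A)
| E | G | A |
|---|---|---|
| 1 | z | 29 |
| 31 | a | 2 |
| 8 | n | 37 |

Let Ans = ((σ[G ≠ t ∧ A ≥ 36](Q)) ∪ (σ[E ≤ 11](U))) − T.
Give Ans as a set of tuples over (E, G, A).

Apply σ_{G ≠ t ∧ A ≥ 36}; surviving tuples: {(11, b, 39), (34, c, 36), (9, q, 40)}
Apply σ_{E ≤ 11}; surviving tuples: {(1, d, 2), (1, v, 16), (11, m, 19), (6, p, 28), (8, q, 19), (8, r, 4)}
Taking the union: {(1, d, 2), (1, v, 16), (11, b, 39), (11, m, 19), (34, c, 36), (6, p, 28), (8, q, 19), (8, r, 4), (9, q, 40)}
Taking the difference: {(1, d, 2), (1, v, 16), (11, b, 39), (11, m, 19), (34, c, 36), (6, p, 28), (8, q, 19), (8, r, 4), (9, q, 40)}

{(1, d, 2), (1, v, 16), (11, b, 39), (11, m, 19), (34, c, 36), (6, p, 28), (8, q, 19), (8, r, 4), (9, q, 40)}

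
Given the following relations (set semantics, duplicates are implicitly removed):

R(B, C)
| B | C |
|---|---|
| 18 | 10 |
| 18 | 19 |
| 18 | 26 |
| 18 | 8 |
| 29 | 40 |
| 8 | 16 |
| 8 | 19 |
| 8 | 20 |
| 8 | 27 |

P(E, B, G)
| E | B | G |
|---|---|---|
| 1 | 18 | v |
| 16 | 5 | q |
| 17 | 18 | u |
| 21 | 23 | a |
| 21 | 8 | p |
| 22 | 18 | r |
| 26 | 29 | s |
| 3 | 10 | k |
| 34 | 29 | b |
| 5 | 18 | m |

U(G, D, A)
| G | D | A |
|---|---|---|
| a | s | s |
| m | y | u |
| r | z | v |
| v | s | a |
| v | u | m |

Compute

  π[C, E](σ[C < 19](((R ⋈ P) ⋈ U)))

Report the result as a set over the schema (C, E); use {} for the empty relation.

R ⋈ P (natural join on B): {(18, 10, 1, v), (18, 10, 17, u), (18, 10, 22, r), (18, 10, 5, m), (18, 19, 1, v), (18, 19, 17, u), (18, 19, 22, r), (18, 19, 5, m), (18, 26, 1, v), (18, 26, 17, u), (18, 26, 22, r), (18, 26, 5, m), (18, 8, 1, v), (18, 8, 17, u), (18, 8, 22, r), (18, 8, 5, m), (29, 40, 26, s), (29, 40, 34, b), (8, 16, 21, p), (8, 19, 21, p), (8, 20, 21, p), (8, 27, 21, p)}
(R ⋈ P) ⋈ U (natural join on G): {(18, 10, 1, v, s, a), (18, 10, 1, v, u, m), (18, 10, 22, r, z, v), (18, 10, 5, m, y, u), (18, 19, 1, v, s, a), (18, 19, 1, v, u, m), (18, 19, 22, r, z, v), (18, 19, 5, m, y, u), (18, 26, 1, v, s, a), (18, 26, 1, v, u, m), (18, 26, 22, r, z, v), (18, 26, 5, m, y, u), (18, 8, 1, v, s, a), (18, 8, 1, v, u, m), (18, 8, 22, r, z, v), (18, 8, 5, m, y, u)}
Filtering on C < 19 leaves {(18, 10, 1, v, s, a), (18, 10, 1, v, u, m), (18, 10, 22, r, z, v), (18, 10, 5, m, y, u), (18, 8, 1, v, s, a), (18, 8, 1, v, u, m), (18, 8, 22, r, z, v), (18, 8, 5, m, y, u)}.
π[C, E]: project onto (C, E) (2 duplicate(s) eliminated) → {(10, 1), (10, 22), (10, 5), (8, 1), (8, 22), (8, 5)}

{(10, 1), (10, 22), (10, 5), (8, 1), (8, 22), (8, 5)}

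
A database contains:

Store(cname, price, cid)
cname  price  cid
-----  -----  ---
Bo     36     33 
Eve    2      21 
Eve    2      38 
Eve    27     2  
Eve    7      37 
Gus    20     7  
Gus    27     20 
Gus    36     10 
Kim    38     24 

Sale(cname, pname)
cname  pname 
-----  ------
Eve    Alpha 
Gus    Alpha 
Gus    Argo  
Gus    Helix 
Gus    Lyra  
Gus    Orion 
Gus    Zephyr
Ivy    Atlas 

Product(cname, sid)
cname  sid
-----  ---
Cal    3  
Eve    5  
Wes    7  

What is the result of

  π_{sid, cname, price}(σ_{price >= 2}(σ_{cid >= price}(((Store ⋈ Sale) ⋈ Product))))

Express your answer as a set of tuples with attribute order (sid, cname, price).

Natural join on cname: {(Eve, 2, 21, Alpha), (Eve, 2, 38, Alpha), (Eve, 27, 2, Alpha), (Eve, 7, 37, Alpha), (Gus, 20, 7, Alpha), (Gus, 20, 7, Argo), (Gus, 20, 7, Helix), (Gus, 20, 7, Lyra), (Gus, 20, 7, Orion), (Gus, 20, 7, Zephyr), (Gus, 27, 20, Alpha), (Gus, 27, 20, Argo), (Gus, 27, 20, Helix), (Gus, 27, 20, Lyra), (Gus, 27, 20, Orion), (Gus, 27, 20, Zephyr), (Gus, 36, 10, Alpha), (Gus, 36, 10, Argo), (Gus, 36, 10, Helix), (Gus, 36, 10, Lyra), (Gus, 36, 10, Orion), (Gus, 36, 10, Zephyr)}
Natural join on cname: {(Eve, 2, 21, Alpha, 5), (Eve, 2, 38, Alpha, 5), (Eve, 27, 2, Alpha, 5), (Eve, 7, 37, Alpha, 5)}
σ[cid >= price]: keep tuples satisfying cid >= price → {(Eve, 2, 21, Alpha, 5), (Eve, 2, 38, Alpha, 5), (Eve, 7, 37, Alpha, 5)}
σ[price >= 2]: keep tuples satisfying price >= 2 → {(Eve, 2, 21, Alpha, 5), (Eve, 2, 38, Alpha, 5), (Eve, 7, 37, Alpha, 5)}
Projecting to sid, cname, price (1 duplicate(s) eliminated): {(5, Eve, 2), (5, Eve, 7)}

{(5, Eve, 2), (5, Eve, 7)}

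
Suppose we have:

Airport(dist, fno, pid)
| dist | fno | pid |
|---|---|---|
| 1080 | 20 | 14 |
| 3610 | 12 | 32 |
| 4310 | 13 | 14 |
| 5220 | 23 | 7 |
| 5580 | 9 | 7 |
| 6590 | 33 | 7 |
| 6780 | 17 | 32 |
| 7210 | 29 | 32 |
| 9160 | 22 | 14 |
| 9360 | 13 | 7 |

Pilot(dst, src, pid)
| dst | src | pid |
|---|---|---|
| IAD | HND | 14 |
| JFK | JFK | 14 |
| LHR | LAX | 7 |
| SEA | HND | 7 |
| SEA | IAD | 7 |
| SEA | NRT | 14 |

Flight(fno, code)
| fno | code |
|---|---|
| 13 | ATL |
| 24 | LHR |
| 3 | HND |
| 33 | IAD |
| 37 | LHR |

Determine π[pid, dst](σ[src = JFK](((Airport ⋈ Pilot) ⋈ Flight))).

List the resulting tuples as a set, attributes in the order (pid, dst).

Natural join on pid: {(1080, 20, 14, IAD, HND), (1080, 20, 14, JFK, JFK), (1080, 20, 14, SEA, NRT), (4310, 13, 14, IAD, HND), (4310, 13, 14, JFK, JFK), (4310, 13, 14, SEA, NRT), (5220, 23, 7, LHR, LAX), (5220, 23, 7, SEA, HND), (5220, 23, 7, SEA, IAD), (5580, 9, 7, LHR, LAX), (5580, 9, 7, SEA, HND), (5580, 9, 7, SEA, IAD), (6590, 33, 7, LHR, LAX), (6590, 33, 7, SEA, HND), (6590, 33, 7, SEA, IAD), (9160, 22, 14, IAD, HND), (9160, 22, 14, JFK, JFK), (9160, 22, 14, SEA, NRT), (9360, 13, 7, LHR, LAX), (9360, 13, 7, SEA, HND), (9360, 13, 7, SEA, IAD)}
Natural join on fno: {(4310, 13, 14, IAD, HND, ATL), (4310, 13, 14, JFK, JFK, ATL), (4310, 13, 14, SEA, NRT, ATL), (6590, 33, 7, LHR, LAX, IAD), (6590, 33, 7, SEA, HND, IAD), (6590, 33, 7, SEA, IAD, IAD), (9360, 13, 7, LHR, LAX, ATL), (9360, 13, 7, SEA, HND, ATL), (9360, 13, 7, SEA, IAD, ATL)}
Apply σ_{src = JFK}; surviving tuples: {(4310, 13, 14, JFK, JFK, ATL)}
Projecting to pid, dst: {(14, JFK)}

{(14, JFK)}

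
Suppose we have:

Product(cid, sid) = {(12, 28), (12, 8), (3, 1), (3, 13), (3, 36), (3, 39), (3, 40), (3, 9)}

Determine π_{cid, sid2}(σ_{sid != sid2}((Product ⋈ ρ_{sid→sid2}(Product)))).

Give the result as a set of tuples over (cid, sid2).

ρ[sid→sid2]: schema becomes (cid, sid2); tuples unchanged.
Product ⋈ ρ_{sid→sid2}(Product) (natural join on cid): {(12, 28, 28), (12, 28, 8), (12, 8, 28), (12, 8, 8), (3, 1, 1), (3, 1, 13), (3, 1, 36), (3, 1, 39), (3, 1, 40), (3, 1, 9), (3, 13, 1), (3, 13, 13), (3, 13, 36), (3, 13, 39), (3, 13, 40), (3, 13, 9), (3, 36, 1), (3, 36, 13), (3, 36, 36), (3, 36, 39), (3, 36, 40), (3, 36, 9), (3, 39, 1), (3, 39, 13), (3, 39, 36), (3, 39, 39), (3, 39, 40), (3, 39, 9), (3, 40, 1), (3, 40, 13), (3, 40, 36), (3, 40, 39), (3, 40, 40), (3, 40, 9), (3, 9, 1), (3, 9, 13), (3, 9, 36), (3, 9, 39), (3, 9, 40), (3, 9, 9)}
σ[sid != sid2]: keep tuples satisfying sid != sid2 → {(12, 28, 8), (12, 8, 28), (3, 1, 13), (3, 1, 36), (3, 1, 39), (3, 1, 40), (3, 1, 9), (3, 13, 1), (3, 13, 36), (3, 13, 39), (3, 13, 40), (3, 13, 9), (3, 36, 1), (3, 36, 13), (3, 36, 39), (3, 36, 40), (3, 36, 9), (3, 39, 1), (3, 39, 13), (3, 39, 36), (3, 39, 40), (3, 39, 9), (3, 40, 1), (3, 40, 13), (3, 40, 36), (3, 40, 39), (3, 40, 9), (3, 9, 1), (3, 9, 13), (3, 9, 36), (3, 9, 39), (3, 9, 40)}
π_{cid, sid2} gives {(12, 28), (12, 8), (3, 1), (3, 13), (3, 36), (3, 39), (3, 40), (3, 9)} (24 duplicate(s) eliminated).

{(12, 28), (12, 8), (3, 1), (3, 13), (3, 36), (3, 39), (3, 40), (3, 9)}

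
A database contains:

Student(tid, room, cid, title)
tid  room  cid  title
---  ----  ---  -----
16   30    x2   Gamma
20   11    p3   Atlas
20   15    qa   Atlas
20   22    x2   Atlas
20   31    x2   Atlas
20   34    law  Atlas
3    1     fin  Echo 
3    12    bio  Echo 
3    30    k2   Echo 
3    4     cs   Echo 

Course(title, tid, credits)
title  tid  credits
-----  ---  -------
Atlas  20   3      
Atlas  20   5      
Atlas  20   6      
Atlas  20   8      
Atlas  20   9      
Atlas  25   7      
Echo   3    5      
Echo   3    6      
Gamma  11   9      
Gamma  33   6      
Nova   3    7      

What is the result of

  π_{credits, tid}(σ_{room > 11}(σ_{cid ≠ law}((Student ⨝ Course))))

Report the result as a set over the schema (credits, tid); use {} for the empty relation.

Student ⋈ Course (natural join on tid, title): {(20, 11, p3, Atlas, 3), (20, 11, p3, Atlas, 5), (20, 11, p3, Atlas, 6), (20, 11, p3, Atlas, 8), (20, 11, p3, Atlas, 9), (20, 15, qa, Atlas, 3), (20, 15, qa, Atlas, 5), (20, 15, qa, Atlas, 6), (20, 15, qa, Atlas, 8), (20, 15, qa, Atlas, 9), (20, 22, x2, Atlas, 3), (20, 22, x2, Atlas, 5), (20, 22, x2, Atlas, 6), (20, 22, x2, Atlas, 8), (20, 22, x2, Atlas, 9), (20, 31, x2, Atlas, 3), (20, 31, x2, Atlas, 5), (20, 31, x2, Atlas, 6), (20, 31, x2, Atlas, 8), (20, 31, x2, Atlas, 9), (20, 34, law, Atlas, 3), (20, 34, law, Atlas, 5), (20, 34, law, Atlas, 6), (20, 34, law, Atlas, 8), (20, 34, law, Atlas, 9), (3, 1, fin, Echo, 5), (3, 1, fin, Echo, 6), (3, 12, bio, Echo, 5), (3, 12, bio, Echo, 6), (3, 30, k2, Echo, 5), (3, 30, k2, Echo, 6), (3, 4, cs, Echo, 5), (3, 4, cs, Echo, 6)}
σ[cid ≠ law]: keep tuples satisfying cid ≠ law → {(20, 11, p3, Atlas, 3), (20, 11, p3, Atlas, 5), (20, 11, p3, Atlas, 6), (20, 11, p3, Atlas, 8), (20, 11, p3, Atlas, 9), (20, 15, qa, Atlas, 3), (20, 15, qa, Atlas, 5), (20, 15, qa, Atlas, 6), (20, 15, qa, Atlas, 8), (20, 15, qa, Atlas, 9), (20, 22, x2, Atlas, 3), (20, 22, x2, Atlas, 5), (20, 22, x2, Atlas, 6), (20, 22, x2, Atlas, 8), (20, 22, x2, Atlas, 9), (20, 31, x2, Atlas, 3), (20, 31, x2, Atlas, 5), (20, 31, x2, Atlas, 6), (20, 31, x2, Atlas, 8), (20, 31, x2, Atlas, 9), (3, 1, fin, Echo, 5), (3, 1, fin, Echo, 6), (3, 12, bio, Echo, 5), (3, 12, bio, Echo, 6), (3, 30, k2, Echo, 5), (3, 30, k2, Echo, 6), (3, 4, cs, Echo, 5), (3, 4, cs, Echo, 6)}
σ[room > 11]: keep tuples satisfying room > 11 → {(20, 15, qa, Atlas, 3), (20, 15, qa, Atlas, 5), (20, 15, qa, Atlas, 6), (20, 15, qa, Atlas, 8), (20, 15, qa, Atlas, 9), (20, 22, x2, Atlas, 3), (20, 22, x2, Atlas, 5), (20, 22, x2, Atlas, 6), (20, 22, x2, Atlas, 8), (20, 22, x2, Atlas, 9), (20, 31, x2, Atlas, 3), (20, 31, x2, Atlas, 5), (20, 31, x2, Atlas, 6), (20, 31, x2, Atlas, 8), (20, 31, x2, Atlas, 9), (3, 12, bio, Echo, 5), (3, 12, bio, Echo, 6), (3, 30, k2, Echo, 5), (3, 30, k2, Echo, 6)}
π[credits, tid]: project onto (credits, tid) (12 duplicate(s) eliminated) → {(3, 20), (5, 20), (5, 3), (6, 20), (6, 3), (8, 20), (9, 20)}

{(3, 20), (5, 20), (5, 3), (6, 20), (6, 3), (8, 20), (9, 20)}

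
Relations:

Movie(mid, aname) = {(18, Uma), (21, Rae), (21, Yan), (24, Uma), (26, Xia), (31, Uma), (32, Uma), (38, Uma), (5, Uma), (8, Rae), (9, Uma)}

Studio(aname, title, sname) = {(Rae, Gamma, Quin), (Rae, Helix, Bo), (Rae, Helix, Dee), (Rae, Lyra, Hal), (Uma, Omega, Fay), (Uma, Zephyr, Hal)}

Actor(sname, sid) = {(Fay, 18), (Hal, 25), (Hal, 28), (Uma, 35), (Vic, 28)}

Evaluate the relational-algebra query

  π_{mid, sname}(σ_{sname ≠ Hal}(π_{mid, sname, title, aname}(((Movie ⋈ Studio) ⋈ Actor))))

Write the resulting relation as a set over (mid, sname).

{(18, Fay), (24, Fay), (31, Fay), (32, Fay), (38, Fay), (5, Fay), (9, Fay)}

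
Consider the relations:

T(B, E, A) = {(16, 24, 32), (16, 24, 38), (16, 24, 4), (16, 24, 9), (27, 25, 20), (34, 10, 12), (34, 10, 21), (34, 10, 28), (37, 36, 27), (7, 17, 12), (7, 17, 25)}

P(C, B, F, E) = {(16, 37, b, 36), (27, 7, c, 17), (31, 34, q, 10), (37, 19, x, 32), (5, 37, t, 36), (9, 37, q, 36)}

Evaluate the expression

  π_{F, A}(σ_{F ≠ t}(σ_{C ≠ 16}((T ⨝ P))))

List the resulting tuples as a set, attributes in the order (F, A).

{(c, 12), (c, 25), (q, 12), (q, 21), (q, 27), (q, 28)}

T ⋈ P (natural join on B, E): {(34, 10, 12, 31, q), (34, 10, 21, 31, q), (34, 10, 28, 31, q), (37, 36, 27, 16, b), (37, 36, 27, 5, t), (37, 36, 27, 9, q), (7, 17, 12, 27, c), (7, 17, 25, 27, c)}
Selection C ≠ 16: {(34, 10, 12, 31, q), (34, 10, 21, 31, q), (34, 10, 28, 31, q), (37, 36, 27, 5, t), (37, 36, 27, 9, q), (7, 17, 12, 27, c), (7, 17, 25, 27, c)}
Selection F ≠ t: {(34, 10, 12, 31, q), (34, 10, 21, 31, q), (34, 10, 28, 31, q), (37, 36, 27, 9, q), (7, 17, 12, 27, c), (7, 17, 25, 27, c)}
Keep only column(s) F, A: {(c, 12), (c, 25), (q, 12), (q, 21), (q, 27), (q, 28)}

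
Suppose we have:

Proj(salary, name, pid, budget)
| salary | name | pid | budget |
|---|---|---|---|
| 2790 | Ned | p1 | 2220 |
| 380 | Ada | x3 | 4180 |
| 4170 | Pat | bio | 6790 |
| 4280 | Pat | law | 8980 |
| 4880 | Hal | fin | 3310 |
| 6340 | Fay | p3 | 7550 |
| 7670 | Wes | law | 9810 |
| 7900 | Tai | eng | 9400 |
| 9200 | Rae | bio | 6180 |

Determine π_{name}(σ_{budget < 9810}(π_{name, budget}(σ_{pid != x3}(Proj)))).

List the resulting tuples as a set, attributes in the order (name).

σ[pid != x3]: keep tuples satisfying pid != x3 → {(2790, Ned, p1, 2220), (4170, Pat, bio, 6790), (4280, Pat, law, 8980), (4880, Hal, fin, 3310), (6340, Fay, p3, 7550), (7670, Wes, law, 9810), (7900, Tai, eng, 9400), (9200, Rae, bio, 6180)}
π[name, budget]: project onto (name, budget) → {(Fay, 7550), (Hal, 3310), (Ned, 2220), (Pat, 6790), (Pat, 8980), (Rae, 6180), (Tai, 9400), (Wes, 9810)}
σ[budget < 9810]: keep tuples satisfying budget < 9810 → {(Fay, 7550), (Hal, 3310), (Ned, 2220), (Pat, 6790), (Pat, 8980), (Rae, 6180), (Tai, 9400)}
π[name]: project onto (name) (1 duplicate(s) eliminated) → {Fay, Hal, Ned, Pat, Rae, Tai}

{Fay, Hal, Ned, Pat, Rae, Tai}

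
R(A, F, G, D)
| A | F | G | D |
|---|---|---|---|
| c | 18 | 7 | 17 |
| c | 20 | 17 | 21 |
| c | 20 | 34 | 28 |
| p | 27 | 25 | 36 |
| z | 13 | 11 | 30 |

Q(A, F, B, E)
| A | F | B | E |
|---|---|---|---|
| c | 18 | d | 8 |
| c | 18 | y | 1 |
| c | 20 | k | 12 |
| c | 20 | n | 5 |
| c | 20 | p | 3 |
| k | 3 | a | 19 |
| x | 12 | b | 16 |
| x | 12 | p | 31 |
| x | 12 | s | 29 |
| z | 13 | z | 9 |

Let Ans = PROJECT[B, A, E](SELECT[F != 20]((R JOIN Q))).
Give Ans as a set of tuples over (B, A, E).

Joining R and Q on A, F yields {(c, 18, 7, 17, d, 8), (c, 18, 7, 17, y, 1), (c, 20, 17, 21, k, 12), (c, 20, 17, 21, n, 5), (c, 20, 17, 21, p, 3), (c, 20, 34, 28, k, 12), (c, 20, 34, 28, n, 5), (c, 20, 34, 28, p, 3), (z, 13, 11, 30, z, 9)}.
Apply σ_{F != 20}; surviving tuples: {(c, 18, 7, 17, d, 8), (c, 18, 7, 17, y, 1), (z, 13, 11, 30, z, 9)}
Keep only column(s) B, A, E: {(d, c, 8), (y, c, 1), (z, z, 9)}

{(d, c, 8), (y, c, 1), (z, z, 9)}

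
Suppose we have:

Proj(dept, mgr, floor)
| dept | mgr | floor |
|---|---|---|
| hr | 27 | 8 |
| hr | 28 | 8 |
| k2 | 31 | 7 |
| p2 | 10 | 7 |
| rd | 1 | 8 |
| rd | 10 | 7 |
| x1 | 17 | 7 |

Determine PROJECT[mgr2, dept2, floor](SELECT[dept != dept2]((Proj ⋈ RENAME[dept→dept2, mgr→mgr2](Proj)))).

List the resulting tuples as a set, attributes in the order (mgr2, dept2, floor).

{(1, rd, 8), (10, p2, 7), (10, rd, 7), (17, x1, 7), (27, hr, 8), (28, hr, 8), (31, k2, 7)}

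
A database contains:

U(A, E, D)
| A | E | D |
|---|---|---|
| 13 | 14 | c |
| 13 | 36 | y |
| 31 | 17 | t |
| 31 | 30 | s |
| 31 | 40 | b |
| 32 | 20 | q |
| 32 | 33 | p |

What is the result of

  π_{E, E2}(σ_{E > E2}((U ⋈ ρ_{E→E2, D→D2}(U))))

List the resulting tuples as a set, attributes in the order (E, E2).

ρ[E→E2, D→D2]: schema becomes (A, E2, D2); tuples unchanged.
U ⋈ ρ_{E→E2, D→D2}(U) (natural join on A): {(13, 14, c, 14, c), (13, 14, c, 36, y), (13, 36, y, 14, c), (13, 36, y, 36, y), (31, 17, t, 17, t), (31, 17, t, 30, s), (31, 17, t, 40, b), (31, 30, s, 17, t), (31, 30, s, 30, s), (31, 30, s, 40, b), (31, 40, b, 17, t), (31, 40, b, 30, s), (31, 40, b, 40, b), (32, 20, q, 20, q), (32, 20, q, 33, p), (32, 33, p, 20, q), (32, 33, p, 33, p)}
σ[E > E2]: keep tuples satisfying E > E2 → {(13, 36, y, 14, c), (31, 30, s, 17, t), (31, 40, b, 17, t), (31, 40, b, 30, s), (32, 33, p, 20, q)}
π_{E, E2} gives {(30, 17), (33, 20), (36, 14), (40, 17), (40, 30)}.

{(30, 17), (33, 20), (36, 14), (40, 17), (40, 30)}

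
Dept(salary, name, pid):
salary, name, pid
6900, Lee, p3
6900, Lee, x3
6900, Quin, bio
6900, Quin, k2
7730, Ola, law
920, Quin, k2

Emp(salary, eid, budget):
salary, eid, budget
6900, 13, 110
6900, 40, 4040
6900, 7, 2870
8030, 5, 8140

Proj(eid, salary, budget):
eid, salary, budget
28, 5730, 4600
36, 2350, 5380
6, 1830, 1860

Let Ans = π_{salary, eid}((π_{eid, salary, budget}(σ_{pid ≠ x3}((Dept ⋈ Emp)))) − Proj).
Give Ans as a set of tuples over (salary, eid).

Dept ⋈ Emp (natural join on salary): {(6900, Lee, p3, 13, 110), (6900, Lee, p3, 40, 4040), (6900, Lee, p3, 7, 2870), (6900, Lee, x3, 13, 110), (6900, Lee, x3, 40, 4040), (6900, Lee, x3, 7, 2870), (6900, Quin, bio, 13, 110), (6900, Quin, bio, 40, 4040), (6900, Quin, bio, 7, 2870), (6900, Quin, k2, 13, 110), (6900, Quin, k2, 40, 4040), (6900, Quin, k2, 7, 2870)}
Apply σ_{pid ≠ x3}; surviving tuples: {(6900, Lee, p3, 13, 110), (6900, Lee, p3, 40, 4040), (6900, Lee, p3, 7, 2870), (6900, Quin, bio, 13, 110), (6900, Quin, bio, 40, 4040), (6900, Quin, bio, 7, 2870), (6900, Quin, k2, 13, 110), (6900, Quin, k2, 40, 4040), (6900, Quin, k2, 7, 2870)}
Projecting to eid, salary, budget (6 duplicate(s) eliminated): {(13, 6900, 110), (40, 6900, 4040), (7, 6900, 2870)}
Difference: {(13, 6900, 110), (40, 6900, 4040), (7, 6900, 2870)} with {(28, 5730, 4600), (36, 2350, 5380), (6, 1830, 1860)} → {(13, 6900, 110), (40, 6900, 4040), (7, 6900, 2870)}
Projecting to salary, eid: {(6900, 13), (6900, 40), (6900, 7)}

{(6900, 13), (6900, 40), (6900, 7)}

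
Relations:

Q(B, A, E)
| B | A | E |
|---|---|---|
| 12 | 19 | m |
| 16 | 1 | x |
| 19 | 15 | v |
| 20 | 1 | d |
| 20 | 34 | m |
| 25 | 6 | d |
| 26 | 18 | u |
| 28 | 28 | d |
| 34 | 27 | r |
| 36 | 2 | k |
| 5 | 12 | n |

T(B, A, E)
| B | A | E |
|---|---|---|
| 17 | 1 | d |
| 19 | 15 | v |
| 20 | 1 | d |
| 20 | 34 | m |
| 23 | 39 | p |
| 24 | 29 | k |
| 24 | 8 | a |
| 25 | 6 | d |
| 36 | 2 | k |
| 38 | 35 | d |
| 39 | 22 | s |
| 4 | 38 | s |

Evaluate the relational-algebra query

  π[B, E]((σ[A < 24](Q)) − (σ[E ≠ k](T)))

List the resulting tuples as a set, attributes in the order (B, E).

Apply σ_{A < 24}; surviving tuples: {(12, 19, m), (16, 1, x), (19, 15, v), (20, 1, d), (25, 6, d), (26, 18, u), (36, 2, k), (5, 12, n)}
Apply σ_{E ≠ k}; surviving tuples: {(17, 1, d), (19, 15, v), (20, 1, d), (20, 34, m), (23, 39, p), (24, 8, a), (25, 6, d), (38, 35, d), (39, 22, s), (4, 38, s)}
Difference: {(12, 19, m), (16, 1, x), (19, 15, v), (20, 1, d), (25, 6, d), (26, 18, u), (36, 2, k), (5, 12, n)} with {(17, 1, d), (19, 15, v), (20, 1, d), (20, 34, m), (23, 39, p), (24, 8, a), (25, 6, d), (38, 35, d), (39, 22, s), (4, 38, s)} → {(12, 19, m), (16, 1, x), (26, 18, u), (36, 2, k), (5, 12, n)}
π_{B, E} gives {(12, m), (16, x), (26, u), (36, k), (5, n)}.

{(12, m), (16, x), (26, u), (36, k), (5, n)}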